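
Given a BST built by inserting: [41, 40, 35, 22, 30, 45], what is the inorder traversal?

Tree insertion order: [41, 40, 35, 22, 30, 45]
Tree (level-order array): [41, 40, 45, 35, None, None, None, 22, None, None, 30]
Inorder traversal: [22, 30, 35, 40, 41, 45]


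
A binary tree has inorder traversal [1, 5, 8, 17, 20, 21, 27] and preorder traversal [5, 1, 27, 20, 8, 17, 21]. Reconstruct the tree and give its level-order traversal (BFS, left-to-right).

Inorder:  [1, 5, 8, 17, 20, 21, 27]
Preorder: [5, 1, 27, 20, 8, 17, 21]
Algorithm: preorder visits root first, so consume preorder in order;
for each root, split the current inorder slice at that value into
left-subtree inorder and right-subtree inorder, then recurse.
Recursive splits:
  root=5; inorder splits into left=[1], right=[8, 17, 20, 21, 27]
  root=1; inorder splits into left=[], right=[]
  root=27; inorder splits into left=[8, 17, 20, 21], right=[]
  root=20; inorder splits into left=[8, 17], right=[21]
  root=8; inorder splits into left=[], right=[17]
  root=17; inorder splits into left=[], right=[]
  root=21; inorder splits into left=[], right=[]
Reconstructed level-order: [5, 1, 27, 20, 8, 21, 17]


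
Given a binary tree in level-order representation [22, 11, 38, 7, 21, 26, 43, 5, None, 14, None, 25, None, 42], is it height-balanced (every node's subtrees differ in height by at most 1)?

Tree (level-order array): [22, 11, 38, 7, 21, 26, 43, 5, None, 14, None, 25, None, 42]
Definition: a tree is height-balanced if, at every node, |h(left) - h(right)| <= 1 (empty subtree has height -1).
Bottom-up per-node check:
  node 5: h_left=-1, h_right=-1, diff=0 [OK], height=0
  node 7: h_left=0, h_right=-1, diff=1 [OK], height=1
  node 14: h_left=-1, h_right=-1, diff=0 [OK], height=0
  node 21: h_left=0, h_right=-1, diff=1 [OK], height=1
  node 11: h_left=1, h_right=1, diff=0 [OK], height=2
  node 25: h_left=-1, h_right=-1, diff=0 [OK], height=0
  node 26: h_left=0, h_right=-1, diff=1 [OK], height=1
  node 42: h_left=-1, h_right=-1, diff=0 [OK], height=0
  node 43: h_left=0, h_right=-1, diff=1 [OK], height=1
  node 38: h_left=1, h_right=1, diff=0 [OK], height=2
  node 22: h_left=2, h_right=2, diff=0 [OK], height=3
All nodes satisfy the balance condition.
Result: Balanced


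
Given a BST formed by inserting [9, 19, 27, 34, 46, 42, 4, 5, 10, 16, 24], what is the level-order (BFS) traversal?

Tree insertion order: [9, 19, 27, 34, 46, 42, 4, 5, 10, 16, 24]
Tree (level-order array): [9, 4, 19, None, 5, 10, 27, None, None, None, 16, 24, 34, None, None, None, None, None, 46, 42]
BFS from the root, enqueuing left then right child of each popped node:
  queue [9] -> pop 9, enqueue [4, 19], visited so far: [9]
  queue [4, 19] -> pop 4, enqueue [5], visited so far: [9, 4]
  queue [19, 5] -> pop 19, enqueue [10, 27], visited so far: [9, 4, 19]
  queue [5, 10, 27] -> pop 5, enqueue [none], visited so far: [9, 4, 19, 5]
  queue [10, 27] -> pop 10, enqueue [16], visited so far: [9, 4, 19, 5, 10]
  queue [27, 16] -> pop 27, enqueue [24, 34], visited so far: [9, 4, 19, 5, 10, 27]
  queue [16, 24, 34] -> pop 16, enqueue [none], visited so far: [9, 4, 19, 5, 10, 27, 16]
  queue [24, 34] -> pop 24, enqueue [none], visited so far: [9, 4, 19, 5, 10, 27, 16, 24]
  queue [34] -> pop 34, enqueue [46], visited so far: [9, 4, 19, 5, 10, 27, 16, 24, 34]
  queue [46] -> pop 46, enqueue [42], visited so far: [9, 4, 19, 5, 10, 27, 16, 24, 34, 46]
  queue [42] -> pop 42, enqueue [none], visited so far: [9, 4, 19, 5, 10, 27, 16, 24, 34, 46, 42]
Result: [9, 4, 19, 5, 10, 27, 16, 24, 34, 46, 42]


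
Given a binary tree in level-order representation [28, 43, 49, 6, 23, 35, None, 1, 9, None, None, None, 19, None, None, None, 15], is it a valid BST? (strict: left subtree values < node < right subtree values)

Level-order array: [28, 43, 49, 6, 23, 35, None, 1, 9, None, None, None, 19, None, None, None, 15]
Validate using subtree bounds (lo, hi): at each node, require lo < value < hi,
then recurse left with hi=value and right with lo=value.
Preorder trace (stopping at first violation):
  at node 28 with bounds (-inf, +inf): OK
  at node 43 with bounds (-inf, 28): VIOLATION
Node 43 violates its bound: not (-inf < 43 < 28).
Result: Not a valid BST


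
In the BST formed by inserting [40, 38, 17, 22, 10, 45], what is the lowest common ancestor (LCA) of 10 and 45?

Tree insertion order: [40, 38, 17, 22, 10, 45]
Tree (level-order array): [40, 38, 45, 17, None, None, None, 10, 22]
In a BST, the LCA of p=10, q=45 is the first node v on the
root-to-leaf path with p <= v <= q (go left if both < v, right if both > v).
Walk from root:
  at 40: 10 <= 40 <= 45, this is the LCA
LCA = 40


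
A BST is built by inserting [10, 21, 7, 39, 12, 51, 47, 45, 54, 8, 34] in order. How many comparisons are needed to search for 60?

Search path for 60: 10 -> 21 -> 39 -> 51 -> 54
Found: False
Comparisons: 5


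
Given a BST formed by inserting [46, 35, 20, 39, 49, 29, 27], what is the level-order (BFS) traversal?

Tree insertion order: [46, 35, 20, 39, 49, 29, 27]
Tree (level-order array): [46, 35, 49, 20, 39, None, None, None, 29, None, None, 27]
BFS from the root, enqueuing left then right child of each popped node:
  queue [46] -> pop 46, enqueue [35, 49], visited so far: [46]
  queue [35, 49] -> pop 35, enqueue [20, 39], visited so far: [46, 35]
  queue [49, 20, 39] -> pop 49, enqueue [none], visited so far: [46, 35, 49]
  queue [20, 39] -> pop 20, enqueue [29], visited so far: [46, 35, 49, 20]
  queue [39, 29] -> pop 39, enqueue [none], visited so far: [46, 35, 49, 20, 39]
  queue [29] -> pop 29, enqueue [27], visited so far: [46, 35, 49, 20, 39, 29]
  queue [27] -> pop 27, enqueue [none], visited so far: [46, 35, 49, 20, 39, 29, 27]
Result: [46, 35, 49, 20, 39, 29, 27]


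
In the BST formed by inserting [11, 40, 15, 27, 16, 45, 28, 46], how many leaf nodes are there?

Tree built from: [11, 40, 15, 27, 16, 45, 28, 46]
Tree (level-order array): [11, None, 40, 15, 45, None, 27, None, 46, 16, 28]
Rule: A leaf has 0 children.
Per-node child counts:
  node 11: 1 child(ren)
  node 40: 2 child(ren)
  node 15: 1 child(ren)
  node 27: 2 child(ren)
  node 16: 0 child(ren)
  node 28: 0 child(ren)
  node 45: 1 child(ren)
  node 46: 0 child(ren)
Matching nodes: [16, 28, 46]
Count of leaf nodes: 3


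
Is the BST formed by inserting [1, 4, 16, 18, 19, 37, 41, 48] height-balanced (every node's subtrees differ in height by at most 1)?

Tree (level-order array): [1, None, 4, None, 16, None, 18, None, 19, None, 37, None, 41, None, 48]
Definition: a tree is height-balanced if, at every node, |h(left) - h(right)| <= 1 (empty subtree has height -1).
Bottom-up per-node check:
  node 48: h_left=-1, h_right=-1, diff=0 [OK], height=0
  node 41: h_left=-1, h_right=0, diff=1 [OK], height=1
  node 37: h_left=-1, h_right=1, diff=2 [FAIL (|-1-1|=2 > 1)], height=2
  node 19: h_left=-1, h_right=2, diff=3 [FAIL (|-1-2|=3 > 1)], height=3
  node 18: h_left=-1, h_right=3, diff=4 [FAIL (|-1-3|=4 > 1)], height=4
  node 16: h_left=-1, h_right=4, diff=5 [FAIL (|-1-4|=5 > 1)], height=5
  node 4: h_left=-1, h_right=5, diff=6 [FAIL (|-1-5|=6 > 1)], height=6
  node 1: h_left=-1, h_right=6, diff=7 [FAIL (|-1-6|=7 > 1)], height=7
Node 37 violates the condition: |-1 - 1| = 2 > 1.
Result: Not balanced


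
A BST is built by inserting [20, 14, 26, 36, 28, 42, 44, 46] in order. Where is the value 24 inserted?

Starting tree (level order): [20, 14, 26, None, None, None, 36, 28, 42, None, None, None, 44, None, 46]
Insertion path: 20 -> 26
Result: insert 24 as left child of 26
Final tree (level order): [20, 14, 26, None, None, 24, 36, None, None, 28, 42, None, None, None, 44, None, 46]


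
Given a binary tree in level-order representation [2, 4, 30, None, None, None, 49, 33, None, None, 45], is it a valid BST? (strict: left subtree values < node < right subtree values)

Level-order array: [2, 4, 30, None, None, None, 49, 33, None, None, 45]
Validate using subtree bounds (lo, hi): at each node, require lo < value < hi,
then recurse left with hi=value and right with lo=value.
Preorder trace (stopping at first violation):
  at node 2 with bounds (-inf, +inf): OK
  at node 4 with bounds (-inf, 2): VIOLATION
Node 4 violates its bound: not (-inf < 4 < 2).
Result: Not a valid BST


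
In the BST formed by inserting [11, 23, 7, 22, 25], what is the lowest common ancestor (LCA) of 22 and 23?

Tree insertion order: [11, 23, 7, 22, 25]
Tree (level-order array): [11, 7, 23, None, None, 22, 25]
In a BST, the LCA of p=22, q=23 is the first node v on the
root-to-leaf path with p <= v <= q (go left if both < v, right if both > v).
Walk from root:
  at 11: both 22 and 23 > 11, go right
  at 23: 22 <= 23 <= 23, this is the LCA
LCA = 23


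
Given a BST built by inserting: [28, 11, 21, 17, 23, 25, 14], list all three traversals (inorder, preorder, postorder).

Tree insertion order: [28, 11, 21, 17, 23, 25, 14]
Tree (level-order array): [28, 11, None, None, 21, 17, 23, 14, None, None, 25]
Inorder (L, root, R): [11, 14, 17, 21, 23, 25, 28]
Preorder (root, L, R): [28, 11, 21, 17, 14, 23, 25]
Postorder (L, R, root): [14, 17, 25, 23, 21, 11, 28]


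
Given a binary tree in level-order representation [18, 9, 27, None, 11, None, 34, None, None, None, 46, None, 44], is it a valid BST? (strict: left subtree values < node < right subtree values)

Level-order array: [18, 9, 27, None, 11, None, 34, None, None, None, 46, None, 44]
Validate using subtree bounds (lo, hi): at each node, require lo < value < hi,
then recurse left with hi=value and right with lo=value.
Preorder trace (stopping at first violation):
  at node 18 with bounds (-inf, +inf): OK
  at node 9 with bounds (-inf, 18): OK
  at node 11 with bounds (9, 18): OK
  at node 27 with bounds (18, +inf): OK
  at node 34 with bounds (27, +inf): OK
  at node 46 with bounds (34, +inf): OK
  at node 44 with bounds (46, +inf): VIOLATION
Node 44 violates its bound: not (46 < 44 < +inf).
Result: Not a valid BST


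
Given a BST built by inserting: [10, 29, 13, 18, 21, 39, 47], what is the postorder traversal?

Tree insertion order: [10, 29, 13, 18, 21, 39, 47]
Tree (level-order array): [10, None, 29, 13, 39, None, 18, None, 47, None, 21]
Postorder traversal: [21, 18, 13, 47, 39, 29, 10]


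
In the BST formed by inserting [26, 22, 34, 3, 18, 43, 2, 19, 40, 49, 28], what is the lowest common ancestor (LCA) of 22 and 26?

Tree insertion order: [26, 22, 34, 3, 18, 43, 2, 19, 40, 49, 28]
Tree (level-order array): [26, 22, 34, 3, None, 28, 43, 2, 18, None, None, 40, 49, None, None, None, 19]
In a BST, the LCA of p=22, q=26 is the first node v on the
root-to-leaf path with p <= v <= q (go left if both < v, right if both > v).
Walk from root:
  at 26: 22 <= 26 <= 26, this is the LCA
LCA = 26


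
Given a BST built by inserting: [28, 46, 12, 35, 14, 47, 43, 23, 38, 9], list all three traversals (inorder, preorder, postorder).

Tree insertion order: [28, 46, 12, 35, 14, 47, 43, 23, 38, 9]
Tree (level-order array): [28, 12, 46, 9, 14, 35, 47, None, None, None, 23, None, 43, None, None, None, None, 38]
Inorder (L, root, R): [9, 12, 14, 23, 28, 35, 38, 43, 46, 47]
Preorder (root, L, R): [28, 12, 9, 14, 23, 46, 35, 43, 38, 47]
Postorder (L, R, root): [9, 23, 14, 12, 38, 43, 35, 47, 46, 28]


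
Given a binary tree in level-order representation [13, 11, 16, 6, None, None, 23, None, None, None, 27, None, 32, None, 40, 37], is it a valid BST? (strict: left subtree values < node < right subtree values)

Level-order array: [13, 11, 16, 6, None, None, 23, None, None, None, 27, None, 32, None, 40, 37]
Validate using subtree bounds (lo, hi): at each node, require lo < value < hi,
then recurse left with hi=value and right with lo=value.
Preorder trace (stopping at first violation):
  at node 13 with bounds (-inf, +inf): OK
  at node 11 with bounds (-inf, 13): OK
  at node 6 with bounds (-inf, 11): OK
  at node 16 with bounds (13, +inf): OK
  at node 23 with bounds (16, +inf): OK
  at node 27 with bounds (23, +inf): OK
  at node 32 with bounds (27, +inf): OK
  at node 40 with bounds (32, +inf): OK
  at node 37 with bounds (32, 40): OK
No violation found at any node.
Result: Valid BST


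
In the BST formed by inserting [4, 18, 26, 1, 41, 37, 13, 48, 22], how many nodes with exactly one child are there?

Tree built from: [4, 18, 26, 1, 41, 37, 13, 48, 22]
Tree (level-order array): [4, 1, 18, None, None, 13, 26, None, None, 22, 41, None, None, 37, 48]
Rule: These are nodes with exactly 1 non-null child.
Per-node child counts:
  node 4: 2 child(ren)
  node 1: 0 child(ren)
  node 18: 2 child(ren)
  node 13: 0 child(ren)
  node 26: 2 child(ren)
  node 22: 0 child(ren)
  node 41: 2 child(ren)
  node 37: 0 child(ren)
  node 48: 0 child(ren)
Matching nodes: (none)
Count of nodes with exactly one child: 0


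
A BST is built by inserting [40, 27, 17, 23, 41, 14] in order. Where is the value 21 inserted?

Starting tree (level order): [40, 27, 41, 17, None, None, None, 14, 23]
Insertion path: 40 -> 27 -> 17 -> 23
Result: insert 21 as left child of 23
Final tree (level order): [40, 27, 41, 17, None, None, None, 14, 23, None, None, 21]


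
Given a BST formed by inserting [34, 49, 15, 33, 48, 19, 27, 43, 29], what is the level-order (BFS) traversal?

Tree insertion order: [34, 49, 15, 33, 48, 19, 27, 43, 29]
Tree (level-order array): [34, 15, 49, None, 33, 48, None, 19, None, 43, None, None, 27, None, None, None, 29]
BFS from the root, enqueuing left then right child of each popped node:
  queue [34] -> pop 34, enqueue [15, 49], visited so far: [34]
  queue [15, 49] -> pop 15, enqueue [33], visited so far: [34, 15]
  queue [49, 33] -> pop 49, enqueue [48], visited so far: [34, 15, 49]
  queue [33, 48] -> pop 33, enqueue [19], visited so far: [34, 15, 49, 33]
  queue [48, 19] -> pop 48, enqueue [43], visited so far: [34, 15, 49, 33, 48]
  queue [19, 43] -> pop 19, enqueue [27], visited so far: [34, 15, 49, 33, 48, 19]
  queue [43, 27] -> pop 43, enqueue [none], visited so far: [34, 15, 49, 33, 48, 19, 43]
  queue [27] -> pop 27, enqueue [29], visited so far: [34, 15, 49, 33, 48, 19, 43, 27]
  queue [29] -> pop 29, enqueue [none], visited so far: [34, 15, 49, 33, 48, 19, 43, 27, 29]
Result: [34, 15, 49, 33, 48, 19, 43, 27, 29]


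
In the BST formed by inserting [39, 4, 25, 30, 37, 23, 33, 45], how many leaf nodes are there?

Tree built from: [39, 4, 25, 30, 37, 23, 33, 45]
Tree (level-order array): [39, 4, 45, None, 25, None, None, 23, 30, None, None, None, 37, 33]
Rule: A leaf has 0 children.
Per-node child counts:
  node 39: 2 child(ren)
  node 4: 1 child(ren)
  node 25: 2 child(ren)
  node 23: 0 child(ren)
  node 30: 1 child(ren)
  node 37: 1 child(ren)
  node 33: 0 child(ren)
  node 45: 0 child(ren)
Matching nodes: [23, 33, 45]
Count of leaf nodes: 3


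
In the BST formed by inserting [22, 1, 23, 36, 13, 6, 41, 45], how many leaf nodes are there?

Tree built from: [22, 1, 23, 36, 13, 6, 41, 45]
Tree (level-order array): [22, 1, 23, None, 13, None, 36, 6, None, None, 41, None, None, None, 45]
Rule: A leaf has 0 children.
Per-node child counts:
  node 22: 2 child(ren)
  node 1: 1 child(ren)
  node 13: 1 child(ren)
  node 6: 0 child(ren)
  node 23: 1 child(ren)
  node 36: 1 child(ren)
  node 41: 1 child(ren)
  node 45: 0 child(ren)
Matching nodes: [6, 45]
Count of leaf nodes: 2


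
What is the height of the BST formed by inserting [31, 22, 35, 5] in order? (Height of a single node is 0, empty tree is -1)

Insertion order: [31, 22, 35, 5]
Tree (level-order array): [31, 22, 35, 5]
Compute height bottom-up (empty subtree = -1):
  height(5) = 1 + max(-1, -1) = 0
  height(22) = 1 + max(0, -1) = 1
  height(35) = 1 + max(-1, -1) = 0
  height(31) = 1 + max(1, 0) = 2
Height = 2


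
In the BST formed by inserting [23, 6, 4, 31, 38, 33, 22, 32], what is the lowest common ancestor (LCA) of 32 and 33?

Tree insertion order: [23, 6, 4, 31, 38, 33, 22, 32]
Tree (level-order array): [23, 6, 31, 4, 22, None, 38, None, None, None, None, 33, None, 32]
In a BST, the LCA of p=32, q=33 is the first node v on the
root-to-leaf path with p <= v <= q (go left if both < v, right if both > v).
Walk from root:
  at 23: both 32 and 33 > 23, go right
  at 31: both 32 and 33 > 31, go right
  at 38: both 32 and 33 < 38, go left
  at 33: 32 <= 33 <= 33, this is the LCA
LCA = 33


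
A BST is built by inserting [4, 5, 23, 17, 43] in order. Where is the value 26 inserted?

Starting tree (level order): [4, None, 5, None, 23, 17, 43]
Insertion path: 4 -> 5 -> 23 -> 43
Result: insert 26 as left child of 43
Final tree (level order): [4, None, 5, None, 23, 17, 43, None, None, 26]


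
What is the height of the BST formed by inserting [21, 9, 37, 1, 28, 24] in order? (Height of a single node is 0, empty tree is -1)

Insertion order: [21, 9, 37, 1, 28, 24]
Tree (level-order array): [21, 9, 37, 1, None, 28, None, None, None, 24]
Compute height bottom-up (empty subtree = -1):
  height(1) = 1 + max(-1, -1) = 0
  height(9) = 1 + max(0, -1) = 1
  height(24) = 1 + max(-1, -1) = 0
  height(28) = 1 + max(0, -1) = 1
  height(37) = 1 + max(1, -1) = 2
  height(21) = 1 + max(1, 2) = 3
Height = 3


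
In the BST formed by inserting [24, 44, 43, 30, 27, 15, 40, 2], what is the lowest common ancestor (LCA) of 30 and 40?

Tree insertion order: [24, 44, 43, 30, 27, 15, 40, 2]
Tree (level-order array): [24, 15, 44, 2, None, 43, None, None, None, 30, None, 27, 40]
In a BST, the LCA of p=30, q=40 is the first node v on the
root-to-leaf path with p <= v <= q (go left if both < v, right if both > v).
Walk from root:
  at 24: both 30 and 40 > 24, go right
  at 44: both 30 and 40 < 44, go left
  at 43: both 30 and 40 < 43, go left
  at 30: 30 <= 30 <= 40, this is the LCA
LCA = 30


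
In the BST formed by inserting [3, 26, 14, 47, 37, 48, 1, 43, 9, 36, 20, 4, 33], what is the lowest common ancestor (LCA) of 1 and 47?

Tree insertion order: [3, 26, 14, 47, 37, 48, 1, 43, 9, 36, 20, 4, 33]
Tree (level-order array): [3, 1, 26, None, None, 14, 47, 9, 20, 37, 48, 4, None, None, None, 36, 43, None, None, None, None, 33]
In a BST, the LCA of p=1, q=47 is the first node v on the
root-to-leaf path with p <= v <= q (go left if both < v, right if both > v).
Walk from root:
  at 3: 1 <= 3 <= 47, this is the LCA
LCA = 3


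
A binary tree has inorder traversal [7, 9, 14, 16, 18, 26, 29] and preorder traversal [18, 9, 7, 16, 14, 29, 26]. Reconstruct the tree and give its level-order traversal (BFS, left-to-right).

Inorder:  [7, 9, 14, 16, 18, 26, 29]
Preorder: [18, 9, 7, 16, 14, 29, 26]
Algorithm: preorder visits root first, so consume preorder in order;
for each root, split the current inorder slice at that value into
left-subtree inorder and right-subtree inorder, then recurse.
Recursive splits:
  root=18; inorder splits into left=[7, 9, 14, 16], right=[26, 29]
  root=9; inorder splits into left=[7], right=[14, 16]
  root=7; inorder splits into left=[], right=[]
  root=16; inorder splits into left=[14], right=[]
  root=14; inorder splits into left=[], right=[]
  root=29; inorder splits into left=[26], right=[]
  root=26; inorder splits into left=[], right=[]
Reconstructed level-order: [18, 9, 29, 7, 16, 26, 14]


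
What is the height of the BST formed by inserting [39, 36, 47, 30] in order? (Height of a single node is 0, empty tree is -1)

Insertion order: [39, 36, 47, 30]
Tree (level-order array): [39, 36, 47, 30]
Compute height bottom-up (empty subtree = -1):
  height(30) = 1 + max(-1, -1) = 0
  height(36) = 1 + max(0, -1) = 1
  height(47) = 1 + max(-1, -1) = 0
  height(39) = 1 + max(1, 0) = 2
Height = 2


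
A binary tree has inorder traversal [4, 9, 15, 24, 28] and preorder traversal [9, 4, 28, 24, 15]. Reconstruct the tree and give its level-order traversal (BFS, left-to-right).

Inorder:  [4, 9, 15, 24, 28]
Preorder: [9, 4, 28, 24, 15]
Algorithm: preorder visits root first, so consume preorder in order;
for each root, split the current inorder slice at that value into
left-subtree inorder and right-subtree inorder, then recurse.
Recursive splits:
  root=9; inorder splits into left=[4], right=[15, 24, 28]
  root=4; inorder splits into left=[], right=[]
  root=28; inorder splits into left=[15, 24], right=[]
  root=24; inorder splits into left=[15], right=[]
  root=15; inorder splits into left=[], right=[]
Reconstructed level-order: [9, 4, 28, 24, 15]


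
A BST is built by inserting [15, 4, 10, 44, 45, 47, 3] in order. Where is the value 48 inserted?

Starting tree (level order): [15, 4, 44, 3, 10, None, 45, None, None, None, None, None, 47]
Insertion path: 15 -> 44 -> 45 -> 47
Result: insert 48 as right child of 47
Final tree (level order): [15, 4, 44, 3, 10, None, 45, None, None, None, None, None, 47, None, 48]


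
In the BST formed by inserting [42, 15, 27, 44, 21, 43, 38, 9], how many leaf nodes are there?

Tree built from: [42, 15, 27, 44, 21, 43, 38, 9]
Tree (level-order array): [42, 15, 44, 9, 27, 43, None, None, None, 21, 38]
Rule: A leaf has 0 children.
Per-node child counts:
  node 42: 2 child(ren)
  node 15: 2 child(ren)
  node 9: 0 child(ren)
  node 27: 2 child(ren)
  node 21: 0 child(ren)
  node 38: 0 child(ren)
  node 44: 1 child(ren)
  node 43: 0 child(ren)
Matching nodes: [9, 21, 38, 43]
Count of leaf nodes: 4


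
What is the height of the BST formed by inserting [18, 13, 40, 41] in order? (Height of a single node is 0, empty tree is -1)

Insertion order: [18, 13, 40, 41]
Tree (level-order array): [18, 13, 40, None, None, None, 41]
Compute height bottom-up (empty subtree = -1):
  height(13) = 1 + max(-1, -1) = 0
  height(41) = 1 + max(-1, -1) = 0
  height(40) = 1 + max(-1, 0) = 1
  height(18) = 1 + max(0, 1) = 2
Height = 2


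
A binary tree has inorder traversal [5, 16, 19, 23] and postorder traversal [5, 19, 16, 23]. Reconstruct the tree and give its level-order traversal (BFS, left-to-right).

Inorder:   [5, 16, 19, 23]
Postorder: [5, 19, 16, 23]
Algorithm: postorder visits root last, so walk postorder right-to-left;
each value is the root of the current inorder slice — split it at that
value, recurse on the right subtree first, then the left.
Recursive splits:
  root=23; inorder splits into left=[5, 16, 19], right=[]
  root=16; inorder splits into left=[5], right=[19]
  root=19; inorder splits into left=[], right=[]
  root=5; inorder splits into left=[], right=[]
Reconstructed level-order: [23, 16, 5, 19]


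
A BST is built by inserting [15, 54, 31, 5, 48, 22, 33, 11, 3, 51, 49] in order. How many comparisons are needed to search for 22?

Search path for 22: 15 -> 54 -> 31 -> 22
Found: True
Comparisons: 4


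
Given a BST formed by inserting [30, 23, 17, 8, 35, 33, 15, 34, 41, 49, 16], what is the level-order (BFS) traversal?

Tree insertion order: [30, 23, 17, 8, 35, 33, 15, 34, 41, 49, 16]
Tree (level-order array): [30, 23, 35, 17, None, 33, 41, 8, None, None, 34, None, 49, None, 15, None, None, None, None, None, 16]
BFS from the root, enqueuing left then right child of each popped node:
  queue [30] -> pop 30, enqueue [23, 35], visited so far: [30]
  queue [23, 35] -> pop 23, enqueue [17], visited so far: [30, 23]
  queue [35, 17] -> pop 35, enqueue [33, 41], visited so far: [30, 23, 35]
  queue [17, 33, 41] -> pop 17, enqueue [8], visited so far: [30, 23, 35, 17]
  queue [33, 41, 8] -> pop 33, enqueue [34], visited so far: [30, 23, 35, 17, 33]
  queue [41, 8, 34] -> pop 41, enqueue [49], visited so far: [30, 23, 35, 17, 33, 41]
  queue [8, 34, 49] -> pop 8, enqueue [15], visited so far: [30, 23, 35, 17, 33, 41, 8]
  queue [34, 49, 15] -> pop 34, enqueue [none], visited so far: [30, 23, 35, 17, 33, 41, 8, 34]
  queue [49, 15] -> pop 49, enqueue [none], visited so far: [30, 23, 35, 17, 33, 41, 8, 34, 49]
  queue [15] -> pop 15, enqueue [16], visited so far: [30, 23, 35, 17, 33, 41, 8, 34, 49, 15]
  queue [16] -> pop 16, enqueue [none], visited so far: [30, 23, 35, 17, 33, 41, 8, 34, 49, 15, 16]
Result: [30, 23, 35, 17, 33, 41, 8, 34, 49, 15, 16]


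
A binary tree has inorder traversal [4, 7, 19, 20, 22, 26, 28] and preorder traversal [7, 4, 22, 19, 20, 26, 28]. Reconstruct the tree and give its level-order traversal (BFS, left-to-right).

Inorder:  [4, 7, 19, 20, 22, 26, 28]
Preorder: [7, 4, 22, 19, 20, 26, 28]
Algorithm: preorder visits root first, so consume preorder in order;
for each root, split the current inorder slice at that value into
left-subtree inorder and right-subtree inorder, then recurse.
Recursive splits:
  root=7; inorder splits into left=[4], right=[19, 20, 22, 26, 28]
  root=4; inorder splits into left=[], right=[]
  root=22; inorder splits into left=[19, 20], right=[26, 28]
  root=19; inorder splits into left=[], right=[20]
  root=20; inorder splits into left=[], right=[]
  root=26; inorder splits into left=[], right=[28]
  root=28; inorder splits into left=[], right=[]
Reconstructed level-order: [7, 4, 22, 19, 26, 20, 28]


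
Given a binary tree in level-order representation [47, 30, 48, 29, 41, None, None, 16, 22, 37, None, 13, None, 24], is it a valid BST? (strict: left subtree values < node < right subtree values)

Level-order array: [47, 30, 48, 29, 41, None, None, 16, 22, 37, None, 13, None, 24]
Validate using subtree bounds (lo, hi): at each node, require lo < value < hi,
then recurse left with hi=value and right with lo=value.
Preorder trace (stopping at first violation):
  at node 47 with bounds (-inf, +inf): OK
  at node 30 with bounds (-inf, 47): OK
  at node 29 with bounds (-inf, 30): OK
  at node 16 with bounds (-inf, 29): OK
  at node 13 with bounds (-inf, 16): OK
  at node 22 with bounds (29, 30): VIOLATION
Node 22 violates its bound: not (29 < 22 < 30).
Result: Not a valid BST


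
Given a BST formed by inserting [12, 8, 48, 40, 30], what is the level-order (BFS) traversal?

Tree insertion order: [12, 8, 48, 40, 30]
Tree (level-order array): [12, 8, 48, None, None, 40, None, 30]
BFS from the root, enqueuing left then right child of each popped node:
  queue [12] -> pop 12, enqueue [8, 48], visited so far: [12]
  queue [8, 48] -> pop 8, enqueue [none], visited so far: [12, 8]
  queue [48] -> pop 48, enqueue [40], visited so far: [12, 8, 48]
  queue [40] -> pop 40, enqueue [30], visited so far: [12, 8, 48, 40]
  queue [30] -> pop 30, enqueue [none], visited so far: [12, 8, 48, 40, 30]
Result: [12, 8, 48, 40, 30]


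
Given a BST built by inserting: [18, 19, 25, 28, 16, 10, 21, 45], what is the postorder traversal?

Tree insertion order: [18, 19, 25, 28, 16, 10, 21, 45]
Tree (level-order array): [18, 16, 19, 10, None, None, 25, None, None, 21, 28, None, None, None, 45]
Postorder traversal: [10, 16, 21, 45, 28, 25, 19, 18]


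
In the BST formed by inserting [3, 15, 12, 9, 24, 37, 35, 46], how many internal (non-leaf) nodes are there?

Tree built from: [3, 15, 12, 9, 24, 37, 35, 46]
Tree (level-order array): [3, None, 15, 12, 24, 9, None, None, 37, None, None, 35, 46]
Rule: An internal node has at least one child.
Per-node child counts:
  node 3: 1 child(ren)
  node 15: 2 child(ren)
  node 12: 1 child(ren)
  node 9: 0 child(ren)
  node 24: 1 child(ren)
  node 37: 2 child(ren)
  node 35: 0 child(ren)
  node 46: 0 child(ren)
Matching nodes: [3, 15, 12, 24, 37]
Count of internal (non-leaf) nodes: 5


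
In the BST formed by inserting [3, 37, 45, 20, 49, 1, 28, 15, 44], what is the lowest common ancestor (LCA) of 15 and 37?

Tree insertion order: [3, 37, 45, 20, 49, 1, 28, 15, 44]
Tree (level-order array): [3, 1, 37, None, None, 20, 45, 15, 28, 44, 49]
In a BST, the LCA of p=15, q=37 is the first node v on the
root-to-leaf path with p <= v <= q (go left if both < v, right if both > v).
Walk from root:
  at 3: both 15 and 37 > 3, go right
  at 37: 15 <= 37 <= 37, this is the LCA
LCA = 37


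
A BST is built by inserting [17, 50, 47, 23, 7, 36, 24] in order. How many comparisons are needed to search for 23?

Search path for 23: 17 -> 50 -> 47 -> 23
Found: True
Comparisons: 4


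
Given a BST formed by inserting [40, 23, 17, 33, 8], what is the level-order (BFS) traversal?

Tree insertion order: [40, 23, 17, 33, 8]
Tree (level-order array): [40, 23, None, 17, 33, 8]
BFS from the root, enqueuing left then right child of each popped node:
  queue [40] -> pop 40, enqueue [23], visited so far: [40]
  queue [23] -> pop 23, enqueue [17, 33], visited so far: [40, 23]
  queue [17, 33] -> pop 17, enqueue [8], visited so far: [40, 23, 17]
  queue [33, 8] -> pop 33, enqueue [none], visited so far: [40, 23, 17, 33]
  queue [8] -> pop 8, enqueue [none], visited so far: [40, 23, 17, 33, 8]
Result: [40, 23, 17, 33, 8]


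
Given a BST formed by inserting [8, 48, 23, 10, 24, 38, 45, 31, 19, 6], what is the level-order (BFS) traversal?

Tree insertion order: [8, 48, 23, 10, 24, 38, 45, 31, 19, 6]
Tree (level-order array): [8, 6, 48, None, None, 23, None, 10, 24, None, 19, None, 38, None, None, 31, 45]
BFS from the root, enqueuing left then right child of each popped node:
  queue [8] -> pop 8, enqueue [6, 48], visited so far: [8]
  queue [6, 48] -> pop 6, enqueue [none], visited so far: [8, 6]
  queue [48] -> pop 48, enqueue [23], visited so far: [8, 6, 48]
  queue [23] -> pop 23, enqueue [10, 24], visited so far: [8, 6, 48, 23]
  queue [10, 24] -> pop 10, enqueue [19], visited so far: [8, 6, 48, 23, 10]
  queue [24, 19] -> pop 24, enqueue [38], visited so far: [8, 6, 48, 23, 10, 24]
  queue [19, 38] -> pop 19, enqueue [none], visited so far: [8, 6, 48, 23, 10, 24, 19]
  queue [38] -> pop 38, enqueue [31, 45], visited so far: [8, 6, 48, 23, 10, 24, 19, 38]
  queue [31, 45] -> pop 31, enqueue [none], visited so far: [8, 6, 48, 23, 10, 24, 19, 38, 31]
  queue [45] -> pop 45, enqueue [none], visited so far: [8, 6, 48, 23, 10, 24, 19, 38, 31, 45]
Result: [8, 6, 48, 23, 10, 24, 19, 38, 31, 45]


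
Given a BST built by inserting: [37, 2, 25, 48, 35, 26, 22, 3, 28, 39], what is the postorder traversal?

Tree insertion order: [37, 2, 25, 48, 35, 26, 22, 3, 28, 39]
Tree (level-order array): [37, 2, 48, None, 25, 39, None, 22, 35, None, None, 3, None, 26, None, None, None, None, 28]
Postorder traversal: [3, 22, 28, 26, 35, 25, 2, 39, 48, 37]


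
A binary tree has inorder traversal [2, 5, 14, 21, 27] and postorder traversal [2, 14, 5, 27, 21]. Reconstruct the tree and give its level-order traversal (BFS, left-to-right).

Inorder:   [2, 5, 14, 21, 27]
Postorder: [2, 14, 5, 27, 21]
Algorithm: postorder visits root last, so walk postorder right-to-left;
each value is the root of the current inorder slice — split it at that
value, recurse on the right subtree first, then the left.
Recursive splits:
  root=21; inorder splits into left=[2, 5, 14], right=[27]
  root=27; inorder splits into left=[], right=[]
  root=5; inorder splits into left=[2], right=[14]
  root=14; inorder splits into left=[], right=[]
  root=2; inorder splits into left=[], right=[]
Reconstructed level-order: [21, 5, 27, 2, 14]


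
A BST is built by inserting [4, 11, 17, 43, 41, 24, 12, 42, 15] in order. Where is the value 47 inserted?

Starting tree (level order): [4, None, 11, None, 17, 12, 43, None, 15, 41, None, None, None, 24, 42]
Insertion path: 4 -> 11 -> 17 -> 43
Result: insert 47 as right child of 43
Final tree (level order): [4, None, 11, None, 17, 12, 43, None, 15, 41, 47, None, None, 24, 42]


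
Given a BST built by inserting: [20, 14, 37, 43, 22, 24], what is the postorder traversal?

Tree insertion order: [20, 14, 37, 43, 22, 24]
Tree (level-order array): [20, 14, 37, None, None, 22, 43, None, 24]
Postorder traversal: [14, 24, 22, 43, 37, 20]


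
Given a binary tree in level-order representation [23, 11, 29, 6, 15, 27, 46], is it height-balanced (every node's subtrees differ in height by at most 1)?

Tree (level-order array): [23, 11, 29, 6, 15, 27, 46]
Definition: a tree is height-balanced if, at every node, |h(left) - h(right)| <= 1 (empty subtree has height -1).
Bottom-up per-node check:
  node 6: h_left=-1, h_right=-1, diff=0 [OK], height=0
  node 15: h_left=-1, h_right=-1, diff=0 [OK], height=0
  node 11: h_left=0, h_right=0, diff=0 [OK], height=1
  node 27: h_left=-1, h_right=-1, diff=0 [OK], height=0
  node 46: h_left=-1, h_right=-1, diff=0 [OK], height=0
  node 29: h_left=0, h_right=0, diff=0 [OK], height=1
  node 23: h_left=1, h_right=1, diff=0 [OK], height=2
All nodes satisfy the balance condition.
Result: Balanced


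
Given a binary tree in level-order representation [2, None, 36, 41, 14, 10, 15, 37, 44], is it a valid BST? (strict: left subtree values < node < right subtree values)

Level-order array: [2, None, 36, 41, 14, 10, 15, 37, 44]
Validate using subtree bounds (lo, hi): at each node, require lo < value < hi,
then recurse left with hi=value and right with lo=value.
Preorder trace (stopping at first violation):
  at node 2 with bounds (-inf, +inf): OK
  at node 36 with bounds (2, +inf): OK
  at node 41 with bounds (2, 36): VIOLATION
Node 41 violates its bound: not (2 < 41 < 36).
Result: Not a valid BST


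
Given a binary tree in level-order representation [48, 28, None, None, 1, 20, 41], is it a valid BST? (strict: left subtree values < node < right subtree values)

Level-order array: [48, 28, None, None, 1, 20, 41]
Validate using subtree bounds (lo, hi): at each node, require lo < value < hi,
then recurse left with hi=value and right with lo=value.
Preorder trace (stopping at first violation):
  at node 48 with bounds (-inf, +inf): OK
  at node 28 with bounds (-inf, 48): OK
  at node 1 with bounds (28, 48): VIOLATION
Node 1 violates its bound: not (28 < 1 < 48).
Result: Not a valid BST


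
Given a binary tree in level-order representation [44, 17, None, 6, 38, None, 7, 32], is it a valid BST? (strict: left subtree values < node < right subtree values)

Level-order array: [44, 17, None, 6, 38, None, 7, 32]
Validate using subtree bounds (lo, hi): at each node, require lo < value < hi,
then recurse left with hi=value and right with lo=value.
Preorder trace (stopping at first violation):
  at node 44 with bounds (-inf, +inf): OK
  at node 17 with bounds (-inf, 44): OK
  at node 6 with bounds (-inf, 17): OK
  at node 7 with bounds (6, 17): OK
  at node 38 with bounds (17, 44): OK
  at node 32 with bounds (17, 38): OK
No violation found at any node.
Result: Valid BST


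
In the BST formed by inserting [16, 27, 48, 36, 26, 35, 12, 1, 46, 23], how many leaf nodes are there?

Tree built from: [16, 27, 48, 36, 26, 35, 12, 1, 46, 23]
Tree (level-order array): [16, 12, 27, 1, None, 26, 48, None, None, 23, None, 36, None, None, None, 35, 46]
Rule: A leaf has 0 children.
Per-node child counts:
  node 16: 2 child(ren)
  node 12: 1 child(ren)
  node 1: 0 child(ren)
  node 27: 2 child(ren)
  node 26: 1 child(ren)
  node 23: 0 child(ren)
  node 48: 1 child(ren)
  node 36: 2 child(ren)
  node 35: 0 child(ren)
  node 46: 0 child(ren)
Matching nodes: [1, 23, 35, 46]
Count of leaf nodes: 4


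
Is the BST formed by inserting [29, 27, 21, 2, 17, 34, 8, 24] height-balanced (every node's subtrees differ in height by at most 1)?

Tree (level-order array): [29, 27, 34, 21, None, None, None, 2, 24, None, 17, None, None, 8]
Definition: a tree is height-balanced if, at every node, |h(left) - h(right)| <= 1 (empty subtree has height -1).
Bottom-up per-node check:
  node 8: h_left=-1, h_right=-1, diff=0 [OK], height=0
  node 17: h_left=0, h_right=-1, diff=1 [OK], height=1
  node 2: h_left=-1, h_right=1, diff=2 [FAIL (|-1-1|=2 > 1)], height=2
  node 24: h_left=-1, h_right=-1, diff=0 [OK], height=0
  node 21: h_left=2, h_right=0, diff=2 [FAIL (|2-0|=2 > 1)], height=3
  node 27: h_left=3, h_right=-1, diff=4 [FAIL (|3--1|=4 > 1)], height=4
  node 34: h_left=-1, h_right=-1, diff=0 [OK], height=0
  node 29: h_left=4, h_right=0, diff=4 [FAIL (|4-0|=4 > 1)], height=5
Node 2 violates the condition: |-1 - 1| = 2 > 1.
Result: Not balanced


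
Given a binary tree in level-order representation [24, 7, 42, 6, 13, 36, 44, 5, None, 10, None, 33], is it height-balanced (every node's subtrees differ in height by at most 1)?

Tree (level-order array): [24, 7, 42, 6, 13, 36, 44, 5, None, 10, None, 33]
Definition: a tree is height-balanced if, at every node, |h(left) - h(right)| <= 1 (empty subtree has height -1).
Bottom-up per-node check:
  node 5: h_left=-1, h_right=-1, diff=0 [OK], height=0
  node 6: h_left=0, h_right=-1, diff=1 [OK], height=1
  node 10: h_left=-1, h_right=-1, diff=0 [OK], height=0
  node 13: h_left=0, h_right=-1, diff=1 [OK], height=1
  node 7: h_left=1, h_right=1, diff=0 [OK], height=2
  node 33: h_left=-1, h_right=-1, diff=0 [OK], height=0
  node 36: h_left=0, h_right=-1, diff=1 [OK], height=1
  node 44: h_left=-1, h_right=-1, diff=0 [OK], height=0
  node 42: h_left=1, h_right=0, diff=1 [OK], height=2
  node 24: h_left=2, h_right=2, diff=0 [OK], height=3
All nodes satisfy the balance condition.
Result: Balanced


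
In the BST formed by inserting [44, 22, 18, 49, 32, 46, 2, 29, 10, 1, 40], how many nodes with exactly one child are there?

Tree built from: [44, 22, 18, 49, 32, 46, 2, 29, 10, 1, 40]
Tree (level-order array): [44, 22, 49, 18, 32, 46, None, 2, None, 29, 40, None, None, 1, 10]
Rule: These are nodes with exactly 1 non-null child.
Per-node child counts:
  node 44: 2 child(ren)
  node 22: 2 child(ren)
  node 18: 1 child(ren)
  node 2: 2 child(ren)
  node 1: 0 child(ren)
  node 10: 0 child(ren)
  node 32: 2 child(ren)
  node 29: 0 child(ren)
  node 40: 0 child(ren)
  node 49: 1 child(ren)
  node 46: 0 child(ren)
Matching nodes: [18, 49]
Count of nodes with exactly one child: 2


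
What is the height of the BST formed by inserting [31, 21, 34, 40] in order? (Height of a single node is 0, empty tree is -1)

Insertion order: [31, 21, 34, 40]
Tree (level-order array): [31, 21, 34, None, None, None, 40]
Compute height bottom-up (empty subtree = -1):
  height(21) = 1 + max(-1, -1) = 0
  height(40) = 1 + max(-1, -1) = 0
  height(34) = 1 + max(-1, 0) = 1
  height(31) = 1 + max(0, 1) = 2
Height = 2


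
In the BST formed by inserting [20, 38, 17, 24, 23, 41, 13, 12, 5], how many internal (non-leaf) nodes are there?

Tree built from: [20, 38, 17, 24, 23, 41, 13, 12, 5]
Tree (level-order array): [20, 17, 38, 13, None, 24, 41, 12, None, 23, None, None, None, 5]
Rule: An internal node has at least one child.
Per-node child counts:
  node 20: 2 child(ren)
  node 17: 1 child(ren)
  node 13: 1 child(ren)
  node 12: 1 child(ren)
  node 5: 0 child(ren)
  node 38: 2 child(ren)
  node 24: 1 child(ren)
  node 23: 0 child(ren)
  node 41: 0 child(ren)
Matching nodes: [20, 17, 13, 12, 38, 24]
Count of internal (non-leaf) nodes: 6


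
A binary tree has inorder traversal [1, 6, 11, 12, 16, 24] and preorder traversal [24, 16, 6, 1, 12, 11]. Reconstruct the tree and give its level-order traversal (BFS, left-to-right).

Inorder:  [1, 6, 11, 12, 16, 24]
Preorder: [24, 16, 6, 1, 12, 11]
Algorithm: preorder visits root first, so consume preorder in order;
for each root, split the current inorder slice at that value into
left-subtree inorder and right-subtree inorder, then recurse.
Recursive splits:
  root=24; inorder splits into left=[1, 6, 11, 12, 16], right=[]
  root=16; inorder splits into left=[1, 6, 11, 12], right=[]
  root=6; inorder splits into left=[1], right=[11, 12]
  root=1; inorder splits into left=[], right=[]
  root=12; inorder splits into left=[11], right=[]
  root=11; inorder splits into left=[], right=[]
Reconstructed level-order: [24, 16, 6, 1, 12, 11]


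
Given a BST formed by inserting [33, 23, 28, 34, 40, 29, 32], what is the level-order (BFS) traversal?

Tree insertion order: [33, 23, 28, 34, 40, 29, 32]
Tree (level-order array): [33, 23, 34, None, 28, None, 40, None, 29, None, None, None, 32]
BFS from the root, enqueuing left then right child of each popped node:
  queue [33] -> pop 33, enqueue [23, 34], visited so far: [33]
  queue [23, 34] -> pop 23, enqueue [28], visited so far: [33, 23]
  queue [34, 28] -> pop 34, enqueue [40], visited so far: [33, 23, 34]
  queue [28, 40] -> pop 28, enqueue [29], visited so far: [33, 23, 34, 28]
  queue [40, 29] -> pop 40, enqueue [none], visited so far: [33, 23, 34, 28, 40]
  queue [29] -> pop 29, enqueue [32], visited so far: [33, 23, 34, 28, 40, 29]
  queue [32] -> pop 32, enqueue [none], visited so far: [33, 23, 34, 28, 40, 29, 32]
Result: [33, 23, 34, 28, 40, 29, 32]
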